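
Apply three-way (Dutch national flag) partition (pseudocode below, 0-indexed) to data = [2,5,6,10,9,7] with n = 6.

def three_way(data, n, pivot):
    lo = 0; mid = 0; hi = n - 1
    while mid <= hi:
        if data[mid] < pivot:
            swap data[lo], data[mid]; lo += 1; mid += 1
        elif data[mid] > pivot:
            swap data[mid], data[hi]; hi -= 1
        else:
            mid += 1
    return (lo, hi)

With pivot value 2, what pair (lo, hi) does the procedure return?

(0, 0)

pivot = 2; lo=0, mid=0, hi=5
data[mid]=2=2: mid=1
data[mid]=5>2: swap data[1],data[5]; hi=4 → [2,7,6,10,9,5]
data[mid]=7>2: swap data[1],data[4]; hi=3 → [2,9,6,10,7,5]
data[mid]=9>2: swap data[1],data[3]; hi=2 → [2,10,6,9,7,5]
data[mid]=10>2: swap data[1],data[2]; hi=1 → [2,6,10,9,7,5]
data[mid]=6>2: swap data[1],data[1]; hi=0 → [2,6,10,9,7,5]
end: lo=0, hi=0; data = [2,6,10,9,7,5]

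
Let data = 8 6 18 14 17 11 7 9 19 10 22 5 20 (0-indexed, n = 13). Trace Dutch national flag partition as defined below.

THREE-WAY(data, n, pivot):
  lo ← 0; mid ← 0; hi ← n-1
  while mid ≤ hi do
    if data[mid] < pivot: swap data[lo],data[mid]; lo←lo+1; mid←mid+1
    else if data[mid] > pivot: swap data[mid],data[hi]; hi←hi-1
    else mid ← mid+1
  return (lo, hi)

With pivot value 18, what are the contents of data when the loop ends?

8 6 14 17 11 7 9 5 10 18 22 20 19

lo=0 mid=0 hi=12
8<18: swap(0,0), lo=1 mid=1 ⇒ 8 6 18 14 17 11 7 9 19 10 22 5 20
6<18: swap(1,1), lo=2 mid=2 ⇒ 8 6 18 14 17 11 7 9 19 10 22 5 20
18=18: mid=3
14<18: swap(2,3), lo=3 mid=4 ⇒ 8 6 14 18 17 11 7 9 19 10 22 5 20
17<18: swap(3,4), lo=4 mid=5 ⇒ 8 6 14 17 18 11 7 9 19 10 22 5 20
11<18: swap(4,5), lo=5 mid=6 ⇒ 8 6 14 17 11 18 7 9 19 10 22 5 20
7<18: swap(5,6), lo=6 mid=7 ⇒ 8 6 14 17 11 7 18 9 19 10 22 5 20
9<18: swap(6,7), lo=7 mid=8 ⇒ 8 6 14 17 11 7 9 18 19 10 22 5 20
19>18: swap(8,12), hi=11 ⇒ 8 6 14 17 11 7 9 18 20 10 22 5 19
20>18: swap(8,11), hi=10 ⇒ 8 6 14 17 11 7 9 18 5 10 22 20 19
5<18: swap(7,8), lo=8 mid=9 ⇒ 8 6 14 17 11 7 9 5 18 10 22 20 19
10<18: swap(8,9), lo=9 mid=10 ⇒ 8 6 14 17 11 7 9 5 10 18 22 20 19
22>18: swap(10,10), hi=9 ⇒ 8 6 14 17 11 7 9 5 10 18 22 20 19
done. lo=9 hi=9; data=8 6 14 17 11 7 9 5 10 18 22 20 19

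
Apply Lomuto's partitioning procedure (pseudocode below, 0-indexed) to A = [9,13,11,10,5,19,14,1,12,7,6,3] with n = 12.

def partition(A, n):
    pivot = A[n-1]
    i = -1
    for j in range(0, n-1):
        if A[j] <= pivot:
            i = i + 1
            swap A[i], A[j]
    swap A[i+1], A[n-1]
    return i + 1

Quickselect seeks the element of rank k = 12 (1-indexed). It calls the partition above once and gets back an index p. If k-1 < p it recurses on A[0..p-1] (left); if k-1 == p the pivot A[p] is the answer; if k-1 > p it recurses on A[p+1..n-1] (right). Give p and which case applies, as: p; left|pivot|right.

1; right

pivot = A[11] = 3; i = -1
j=0: A[0]=9 > 3 → no swap
j=1: A[1]=13 > 3 → no swap
j=2: A[2]=11 > 3 → no swap
j=3: A[3]=10 > 3 → no swap
j=4: A[4]=5 > 3 → no swap
j=5: A[5]=19 > 3 → no swap
j=6: A[6]=14 > 3 → no swap
j=7: A[7]=1 ≤ 3 → i=0, swap A[0],A[7] → [1,13,11,10,5,19,14,9,12,7,6,3]
j=8: A[8]=12 > 3 → no swap
j=9: A[9]=7 > 3 → no swap
j=10: A[10]=6 > 3 → no swap
final swap A[1],A[11] → [1,3,11,10,5,19,14,9,12,7,6,13]; return 1
p = 1; k-1 = 11 > 1 ⇒ right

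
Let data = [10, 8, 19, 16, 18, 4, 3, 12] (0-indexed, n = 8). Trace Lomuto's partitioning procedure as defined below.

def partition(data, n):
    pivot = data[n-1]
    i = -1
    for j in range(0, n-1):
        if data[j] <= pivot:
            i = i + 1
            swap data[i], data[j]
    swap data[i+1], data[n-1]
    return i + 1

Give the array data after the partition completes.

pivot = data[7] = 12; i = -1
j=0: data[0]=10 ≤ 12 → i=0, swap data[0],data[0] (no change) → [10, 8, 19, 16, 18, 4, 3, 12]
j=1: data[1]=8 ≤ 12 → i=1, swap data[1],data[1] (no change) → [10, 8, 19, 16, 18, 4, 3, 12]
j=2: data[2]=19 > 12 → no swap
j=3: data[3]=16 > 12 → no swap
j=4: data[4]=18 > 12 → no swap
j=5: data[5]=4 ≤ 12 → i=2, swap data[2],data[5] → [10, 8, 4, 16, 18, 19, 3, 12]
j=6: data[6]=3 ≤ 12 → i=3, swap data[3],data[6] → [10, 8, 4, 3, 18, 19, 16, 12]
final swap data[4],data[7] → [10, 8, 4, 3, 12, 19, 16, 18]; return 4

[10, 8, 4, 3, 12, 19, 16, 18]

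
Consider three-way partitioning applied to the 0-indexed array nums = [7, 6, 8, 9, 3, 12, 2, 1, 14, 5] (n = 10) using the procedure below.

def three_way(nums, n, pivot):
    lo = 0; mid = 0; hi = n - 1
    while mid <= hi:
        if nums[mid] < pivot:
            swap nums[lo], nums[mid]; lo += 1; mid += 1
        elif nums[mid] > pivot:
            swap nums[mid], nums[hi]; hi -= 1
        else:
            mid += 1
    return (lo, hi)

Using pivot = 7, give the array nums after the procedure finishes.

pivot = 7; lo=0, mid=0, hi=9
nums[mid]=7=7: mid=1
nums[mid]=6<7: swap nums[0],nums[1]; lo=1,mid=2 → [6, 7, 8, 9, 3, 12, 2, 1, 14, 5]
nums[mid]=8>7: swap nums[2],nums[9]; hi=8 → [6, 7, 5, 9, 3, 12, 2, 1, 14, 8]
nums[mid]=5<7: swap nums[1],nums[2]; lo=2,mid=3 → [6, 5, 7, 9, 3, 12, 2, 1, 14, 8]
nums[mid]=9>7: swap nums[3],nums[8]; hi=7 → [6, 5, 7, 14, 3, 12, 2, 1, 9, 8]
nums[mid]=14>7: swap nums[3],nums[7]; hi=6 → [6, 5, 7, 1, 3, 12, 2, 14, 9, 8]
nums[mid]=1<7: swap nums[2],nums[3]; lo=3,mid=4 → [6, 5, 1, 7, 3, 12, 2, 14, 9, 8]
nums[mid]=3<7: swap nums[3],nums[4]; lo=4,mid=5 → [6, 5, 1, 3, 7, 12, 2, 14, 9, 8]
nums[mid]=12>7: swap nums[5],nums[6]; hi=5 → [6, 5, 1, 3, 7, 2, 12, 14, 9, 8]
nums[mid]=2<7: swap nums[4],nums[5]; lo=5,mid=6 → [6, 5, 1, 3, 2, 7, 12, 14, 9, 8]
end: lo=5, hi=5; nums = [6, 5, 1, 3, 2, 7, 12, 14, 9, 8]

[6, 5, 1, 3, 2, 7, 12, 14, 9, 8]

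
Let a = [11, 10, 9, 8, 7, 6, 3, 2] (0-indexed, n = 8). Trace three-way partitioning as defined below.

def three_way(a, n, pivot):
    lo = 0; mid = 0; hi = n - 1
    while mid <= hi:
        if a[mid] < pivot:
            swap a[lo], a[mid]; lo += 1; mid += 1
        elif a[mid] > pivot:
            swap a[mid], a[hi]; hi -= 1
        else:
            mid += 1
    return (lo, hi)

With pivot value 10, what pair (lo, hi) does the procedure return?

pivot = 10; lo=0, mid=0, hi=7
a[mid]=11>10: swap a[0],a[7]; hi=6 → [2, 10, 9, 8, 7, 6, 3, 11]
a[mid]=2<10: swap a[0],a[0]; lo=1,mid=1 → [2, 10, 9, 8, 7, 6, 3, 11]
a[mid]=10=10: mid=2
a[mid]=9<10: swap a[1],a[2]; lo=2,mid=3 → [2, 9, 10, 8, 7, 6, 3, 11]
a[mid]=8<10: swap a[2],a[3]; lo=3,mid=4 → [2, 9, 8, 10, 7, 6, 3, 11]
a[mid]=7<10: swap a[3],a[4]; lo=4,mid=5 → [2, 9, 8, 7, 10, 6, 3, 11]
a[mid]=6<10: swap a[4],a[5]; lo=5,mid=6 → [2, 9, 8, 7, 6, 10, 3, 11]
a[mid]=3<10: swap a[5],a[6]; lo=6,mid=7 → [2, 9, 8, 7, 6, 3, 10, 11]
end: lo=6, hi=6; a = [2, 9, 8, 7, 6, 3, 10, 11]

(6, 6)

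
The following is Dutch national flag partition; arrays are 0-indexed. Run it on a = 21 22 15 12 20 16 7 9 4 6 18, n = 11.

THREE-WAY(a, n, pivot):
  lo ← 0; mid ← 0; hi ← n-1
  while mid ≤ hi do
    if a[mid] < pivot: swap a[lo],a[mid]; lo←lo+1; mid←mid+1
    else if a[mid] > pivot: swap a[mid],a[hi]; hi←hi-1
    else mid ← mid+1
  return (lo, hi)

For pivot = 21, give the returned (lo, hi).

pivot = 21; lo=0, mid=0, hi=10
a[mid]=21=21: mid=1
a[mid]=22>21: swap a[1],a[10]; hi=9 → 21 18 15 12 20 16 7 9 4 6 22
a[mid]=18<21: swap a[0],a[1]; lo=1,mid=2 → 18 21 15 12 20 16 7 9 4 6 22
a[mid]=15<21: swap a[1],a[2]; lo=2,mid=3 → 18 15 21 12 20 16 7 9 4 6 22
a[mid]=12<21: swap a[2],a[3]; lo=3,mid=4 → 18 15 12 21 20 16 7 9 4 6 22
a[mid]=20<21: swap a[3],a[4]; lo=4,mid=5 → 18 15 12 20 21 16 7 9 4 6 22
a[mid]=16<21: swap a[4],a[5]; lo=5,mid=6 → 18 15 12 20 16 21 7 9 4 6 22
a[mid]=7<21: swap a[5],a[6]; lo=6,mid=7 → 18 15 12 20 16 7 21 9 4 6 22
a[mid]=9<21: swap a[6],a[7]; lo=7,mid=8 → 18 15 12 20 16 7 9 21 4 6 22
a[mid]=4<21: swap a[7],a[8]; lo=8,mid=9 → 18 15 12 20 16 7 9 4 21 6 22
a[mid]=6<21: swap a[8],a[9]; lo=9,mid=10 → 18 15 12 20 16 7 9 4 6 21 22
end: lo=9, hi=9; a = 18 15 12 20 16 7 9 4 6 21 22

(9, 9)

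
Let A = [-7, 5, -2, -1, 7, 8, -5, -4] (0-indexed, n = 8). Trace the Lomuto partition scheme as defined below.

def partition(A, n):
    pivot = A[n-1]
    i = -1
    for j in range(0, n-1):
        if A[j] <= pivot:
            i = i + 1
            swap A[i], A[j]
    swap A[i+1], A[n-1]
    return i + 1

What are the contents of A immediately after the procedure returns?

[-7, -5, -4, -1, 7, 8, 5, -2]

pivot = A[7] = -4; i = -1
j=0: A[0]=-7 ≤ -4 → i=0, swap A[0],A[0] (no change) → [-7, 5, -2, -1, 7, 8, -5, -4]
j=1: A[1]=5 > -4 → no swap
j=2: A[2]=-2 > -4 → no swap
j=3: A[3]=-1 > -4 → no swap
j=4: A[4]=7 > -4 → no swap
j=5: A[5]=8 > -4 → no swap
j=6: A[6]=-5 ≤ -4 → i=1, swap A[1],A[6] → [-7, -5, -2, -1, 7, 8, 5, -4]
final swap A[2],A[7] → [-7, -5, -4, -1, 7, 8, 5, -2]; return 2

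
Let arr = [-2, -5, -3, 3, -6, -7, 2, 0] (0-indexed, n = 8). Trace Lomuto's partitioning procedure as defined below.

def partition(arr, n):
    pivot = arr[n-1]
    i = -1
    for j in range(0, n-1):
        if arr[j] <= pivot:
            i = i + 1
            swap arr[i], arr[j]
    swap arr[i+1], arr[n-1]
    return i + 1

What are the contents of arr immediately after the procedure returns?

[-2, -5, -3, -6, -7, 0, 2, 3]

pivot = arr[7] = 0; i = -1
j=0: arr[0]=-2 ≤ 0 → i=0, swap arr[0],arr[0] (no change) → [-2, -5, -3, 3, -6, -7, 2, 0]
j=1: arr[1]=-5 ≤ 0 → i=1, swap arr[1],arr[1] (no change) → [-2, -5, -3, 3, -6, -7, 2, 0]
j=2: arr[2]=-3 ≤ 0 → i=2, swap arr[2],arr[2] (no change) → [-2, -5, -3, 3, -6, -7, 2, 0]
j=3: arr[3]=3 > 0 → no swap
j=4: arr[4]=-6 ≤ 0 → i=3, swap arr[3],arr[4] → [-2, -5, -3, -6, 3, -7, 2, 0]
j=5: arr[5]=-7 ≤ 0 → i=4, swap arr[4],arr[5] → [-2, -5, -3, -6, -7, 3, 2, 0]
j=6: arr[6]=2 > 0 → no swap
final swap arr[5],arr[7] → [-2, -5, -3, -6, -7, 0, 2, 3]; return 5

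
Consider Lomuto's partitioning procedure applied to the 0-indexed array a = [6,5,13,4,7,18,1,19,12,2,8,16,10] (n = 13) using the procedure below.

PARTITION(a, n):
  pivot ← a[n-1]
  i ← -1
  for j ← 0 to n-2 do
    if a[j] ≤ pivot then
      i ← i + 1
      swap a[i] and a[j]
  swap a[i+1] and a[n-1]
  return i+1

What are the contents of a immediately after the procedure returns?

pivot=10, i=-1
j=0: 6≤10, i=0, swap(0,0) ⇒ [6,5,13,4,7,18,1,19,12,2,8,16,10]
j=1: 5≤10, i=1, swap(1,1) ⇒ [6,5,13,4,7,18,1,19,12,2,8,16,10]
j=2: 13>10, skip
j=3: 4≤10, i=2, swap(2,3) ⇒ [6,5,4,13,7,18,1,19,12,2,8,16,10]
j=4: 7≤10, i=3, swap(3,4) ⇒ [6,5,4,7,13,18,1,19,12,2,8,16,10]
j=5: 18>10, skip
j=6: 1≤10, i=4, swap(4,6) ⇒ [6,5,4,7,1,18,13,19,12,2,8,16,10]
j=7: 19>10, skip
j=8: 12>10, skip
j=9: 2≤10, i=5, swap(5,9) ⇒ [6,5,4,7,1,2,13,19,12,18,8,16,10]
j=10: 8≤10, i=6, swap(6,10) ⇒ [6,5,4,7,1,2,8,19,12,18,13,16,10]
j=11: 16>10, skip
swap(7,12) ⇒ [6,5,4,7,1,2,8,10,12,18,13,16,19]; return 7

[6,5,4,7,1,2,8,10,12,18,13,16,19]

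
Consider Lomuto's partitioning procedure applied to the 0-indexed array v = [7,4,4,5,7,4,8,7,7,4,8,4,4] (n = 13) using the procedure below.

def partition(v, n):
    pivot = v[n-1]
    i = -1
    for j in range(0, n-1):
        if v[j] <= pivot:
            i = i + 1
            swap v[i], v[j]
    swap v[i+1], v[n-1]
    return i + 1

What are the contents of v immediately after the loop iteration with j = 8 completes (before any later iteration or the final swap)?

pivot=4, i=-1
j=0: 7>4, skip
j=1: 4≤4, i=0, swap(0,1) ⇒ [4,7,4,5,7,4,8,7,7,4,8,4,4]
j=2: 4≤4, i=1, swap(1,2) ⇒ [4,4,7,5,7,4,8,7,7,4,8,4,4]
j=3: 5>4, skip
j=4: 7>4, skip
j=5: 4≤4, i=2, swap(2,5) ⇒ [4,4,4,5,7,7,8,7,7,4,8,4,4]
j=6: 8>4, skip
j=7: 7>4, skip
j=8: 7>4, skip
(after j=8) v = [4,4,4,5,7,7,8,7,7,4,8,4,4]

[4,4,4,5,7,7,8,7,7,4,8,4,4]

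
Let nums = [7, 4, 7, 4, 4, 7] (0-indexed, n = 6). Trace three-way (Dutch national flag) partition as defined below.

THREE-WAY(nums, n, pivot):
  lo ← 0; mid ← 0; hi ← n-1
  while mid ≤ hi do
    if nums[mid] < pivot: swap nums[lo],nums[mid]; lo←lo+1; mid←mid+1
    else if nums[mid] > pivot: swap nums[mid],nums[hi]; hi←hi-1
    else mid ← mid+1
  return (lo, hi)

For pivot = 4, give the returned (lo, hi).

(0, 2)

pivot = 4; lo=0, mid=0, hi=5
nums[mid]=7>4: swap nums[0],nums[5]; hi=4 → [7, 4, 7, 4, 4, 7]
nums[mid]=7>4: swap nums[0],nums[4]; hi=3 → [4, 4, 7, 4, 7, 7]
nums[mid]=4=4: mid=1
nums[mid]=4=4: mid=2
nums[mid]=7>4: swap nums[2],nums[3]; hi=2 → [4, 4, 4, 7, 7, 7]
nums[mid]=4=4: mid=3
end: lo=0, hi=2; nums = [4, 4, 4, 7, 7, 7]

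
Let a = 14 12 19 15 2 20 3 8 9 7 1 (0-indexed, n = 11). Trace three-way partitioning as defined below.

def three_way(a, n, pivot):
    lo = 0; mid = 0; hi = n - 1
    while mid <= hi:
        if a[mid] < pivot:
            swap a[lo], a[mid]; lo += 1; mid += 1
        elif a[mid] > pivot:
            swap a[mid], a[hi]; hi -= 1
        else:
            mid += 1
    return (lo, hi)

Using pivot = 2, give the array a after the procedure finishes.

1 2 15 19 20 3 8 9 7 12 14

lo=0 mid=0 hi=10
14>2: swap(0,10), hi=9 ⇒ 1 12 19 15 2 20 3 8 9 7 14
1<2: swap(0,0), lo=1 mid=1 ⇒ 1 12 19 15 2 20 3 8 9 7 14
12>2: swap(1,9), hi=8 ⇒ 1 7 19 15 2 20 3 8 9 12 14
7>2: swap(1,8), hi=7 ⇒ 1 9 19 15 2 20 3 8 7 12 14
9>2: swap(1,7), hi=6 ⇒ 1 8 19 15 2 20 3 9 7 12 14
8>2: swap(1,6), hi=5 ⇒ 1 3 19 15 2 20 8 9 7 12 14
3>2: swap(1,5), hi=4 ⇒ 1 20 19 15 2 3 8 9 7 12 14
20>2: swap(1,4), hi=3 ⇒ 1 2 19 15 20 3 8 9 7 12 14
2=2: mid=2
19>2: swap(2,3), hi=2 ⇒ 1 2 15 19 20 3 8 9 7 12 14
15>2: swap(2,2), hi=1 ⇒ 1 2 15 19 20 3 8 9 7 12 14
done. lo=1 hi=1; a=1 2 15 19 20 3 8 9 7 12 14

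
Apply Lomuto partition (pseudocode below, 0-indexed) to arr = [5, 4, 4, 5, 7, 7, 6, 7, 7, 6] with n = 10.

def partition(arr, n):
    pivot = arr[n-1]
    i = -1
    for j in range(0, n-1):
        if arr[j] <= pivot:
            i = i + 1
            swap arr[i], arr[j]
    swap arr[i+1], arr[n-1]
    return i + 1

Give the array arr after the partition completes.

pivot = arr[9] = 6; i = -1
j=0: arr[0]=5 ≤ 6 → i=0, swap arr[0],arr[0] (no change) → [5, 4, 4, 5, 7, 7, 6, 7, 7, 6]
j=1: arr[1]=4 ≤ 6 → i=1, swap arr[1],arr[1] (no change) → [5, 4, 4, 5, 7, 7, 6, 7, 7, 6]
j=2: arr[2]=4 ≤ 6 → i=2, swap arr[2],arr[2] (no change) → [5, 4, 4, 5, 7, 7, 6, 7, 7, 6]
j=3: arr[3]=5 ≤ 6 → i=3, swap arr[3],arr[3] (no change) → [5, 4, 4, 5, 7, 7, 6, 7, 7, 6]
j=4: arr[4]=7 > 6 → no swap
j=5: arr[5]=7 > 6 → no swap
j=6: arr[6]=6 ≤ 6 → i=4, swap arr[4],arr[6] → [5, 4, 4, 5, 6, 7, 7, 7, 7, 6]
j=7: arr[7]=7 > 6 → no swap
j=8: arr[8]=7 > 6 → no swap
final swap arr[5],arr[9] → [5, 4, 4, 5, 6, 6, 7, 7, 7, 7]; return 5

[5, 4, 4, 5, 6, 6, 7, 7, 7, 7]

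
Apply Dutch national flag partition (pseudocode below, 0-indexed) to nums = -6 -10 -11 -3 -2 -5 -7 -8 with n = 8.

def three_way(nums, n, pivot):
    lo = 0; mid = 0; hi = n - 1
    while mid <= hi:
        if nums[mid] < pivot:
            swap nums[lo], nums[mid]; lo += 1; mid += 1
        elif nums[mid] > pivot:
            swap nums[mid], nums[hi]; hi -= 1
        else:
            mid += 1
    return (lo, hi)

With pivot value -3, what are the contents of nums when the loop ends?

lo=0 mid=0 hi=7
-6<-3: swap(0,0), lo=1 mid=1 ⇒ -6 -10 -11 -3 -2 -5 -7 -8
-10<-3: swap(1,1), lo=2 mid=2 ⇒ -6 -10 -11 -3 -2 -5 -7 -8
-11<-3: swap(2,2), lo=3 mid=3 ⇒ -6 -10 -11 -3 -2 -5 -7 -8
-3=-3: mid=4
-2>-3: swap(4,7), hi=6 ⇒ -6 -10 -11 -3 -8 -5 -7 -2
-8<-3: swap(3,4), lo=4 mid=5 ⇒ -6 -10 -11 -8 -3 -5 -7 -2
-5<-3: swap(4,5), lo=5 mid=6 ⇒ -6 -10 -11 -8 -5 -3 -7 -2
-7<-3: swap(5,6), lo=6 mid=7 ⇒ -6 -10 -11 -8 -5 -7 -3 -2
done. lo=6 hi=6; nums=-6 -10 -11 -8 -5 -7 -3 -2

-6 -10 -11 -8 -5 -7 -3 -2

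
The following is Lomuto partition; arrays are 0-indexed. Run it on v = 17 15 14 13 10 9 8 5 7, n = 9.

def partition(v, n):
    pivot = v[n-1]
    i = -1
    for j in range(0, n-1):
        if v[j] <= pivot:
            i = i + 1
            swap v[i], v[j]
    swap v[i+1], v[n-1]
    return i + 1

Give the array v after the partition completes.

pivot=7, i=-1
j=0: 17>7, skip
j=1: 15>7, skip
j=2: 14>7, skip
j=3: 13>7, skip
j=4: 10>7, skip
j=5: 9>7, skip
j=6: 8>7, skip
j=7: 5≤7, i=0, swap(0,7) ⇒ 5 15 14 13 10 9 8 17 7
swap(1,8) ⇒ 5 7 14 13 10 9 8 17 15; return 1

5 7 14 13 10 9 8 17 15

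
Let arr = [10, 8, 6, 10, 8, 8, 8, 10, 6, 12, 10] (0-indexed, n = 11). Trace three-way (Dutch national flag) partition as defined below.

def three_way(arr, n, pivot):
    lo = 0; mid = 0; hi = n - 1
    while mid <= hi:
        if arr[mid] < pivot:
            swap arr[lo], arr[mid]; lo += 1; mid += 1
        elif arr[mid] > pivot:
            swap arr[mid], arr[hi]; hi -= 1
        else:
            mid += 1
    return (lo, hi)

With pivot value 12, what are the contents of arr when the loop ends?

pivot = 12; lo=0, mid=0, hi=10
arr[mid]=10<12: swap arr[0],arr[0]; lo=1,mid=1 → [10, 8, 6, 10, 8, 8, 8, 10, 6, 12, 10]
arr[mid]=8<12: swap arr[1],arr[1]; lo=2,mid=2 → [10, 8, 6, 10, 8, 8, 8, 10, 6, 12, 10]
arr[mid]=6<12: swap arr[2],arr[2]; lo=3,mid=3 → [10, 8, 6, 10, 8, 8, 8, 10, 6, 12, 10]
arr[mid]=10<12: swap arr[3],arr[3]; lo=4,mid=4 → [10, 8, 6, 10, 8, 8, 8, 10, 6, 12, 10]
arr[mid]=8<12: swap arr[4],arr[4]; lo=5,mid=5 → [10, 8, 6, 10, 8, 8, 8, 10, 6, 12, 10]
arr[mid]=8<12: swap arr[5],arr[5]; lo=6,mid=6 → [10, 8, 6, 10, 8, 8, 8, 10, 6, 12, 10]
arr[mid]=8<12: swap arr[6],arr[6]; lo=7,mid=7 → [10, 8, 6, 10, 8, 8, 8, 10, 6, 12, 10]
arr[mid]=10<12: swap arr[7],arr[7]; lo=8,mid=8 → [10, 8, 6, 10, 8, 8, 8, 10, 6, 12, 10]
arr[mid]=6<12: swap arr[8],arr[8]; lo=9,mid=9 → [10, 8, 6, 10, 8, 8, 8, 10, 6, 12, 10]
arr[mid]=12=12: mid=10
arr[mid]=10<12: swap arr[9],arr[10]; lo=10,mid=11 → [10, 8, 6, 10, 8, 8, 8, 10, 6, 10, 12]
end: lo=10, hi=10; arr = [10, 8, 6, 10, 8, 8, 8, 10, 6, 10, 12]

[10, 8, 6, 10, 8, 8, 8, 10, 6, 10, 12]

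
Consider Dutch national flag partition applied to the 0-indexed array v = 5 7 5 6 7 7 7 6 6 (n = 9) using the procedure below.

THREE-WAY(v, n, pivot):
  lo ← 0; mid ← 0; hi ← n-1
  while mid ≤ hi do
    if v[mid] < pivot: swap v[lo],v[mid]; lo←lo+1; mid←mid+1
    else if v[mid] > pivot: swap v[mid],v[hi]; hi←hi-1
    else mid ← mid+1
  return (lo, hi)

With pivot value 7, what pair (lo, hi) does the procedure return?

(5, 8)

lo=0 mid=0 hi=8
5<7: swap(0,0), lo=1 mid=1 ⇒ 5 7 5 6 7 7 7 6 6
7=7: mid=2
5<7: swap(1,2), lo=2 mid=3 ⇒ 5 5 7 6 7 7 7 6 6
6<7: swap(2,3), lo=3 mid=4 ⇒ 5 5 6 7 7 7 7 6 6
7=7: mid=5
7=7: mid=6
7=7: mid=7
6<7: swap(3,7), lo=4 mid=8 ⇒ 5 5 6 6 7 7 7 7 6
6<7: swap(4,8), lo=5 mid=9 ⇒ 5 5 6 6 6 7 7 7 7
done. lo=5 hi=8; v=5 5 6 6 6 7 7 7 7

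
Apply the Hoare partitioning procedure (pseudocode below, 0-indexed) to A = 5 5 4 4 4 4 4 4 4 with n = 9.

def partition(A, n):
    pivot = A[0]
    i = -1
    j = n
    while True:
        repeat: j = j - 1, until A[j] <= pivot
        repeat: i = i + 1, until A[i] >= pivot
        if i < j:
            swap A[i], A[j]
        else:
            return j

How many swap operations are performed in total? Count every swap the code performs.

pivot=5
j stops at 8 (4), i stops at 0 (5); swap ⇒ 4 5 4 4 4 4 4 4 5
j stops at 7 (4), i stops at 1 (5); swap ⇒ 4 4 4 4 4 4 4 5 5
j stops at 6, i stops at 7; i≥j ⇒ return 6. A=4 4 4 4 4 4 4 5 5

2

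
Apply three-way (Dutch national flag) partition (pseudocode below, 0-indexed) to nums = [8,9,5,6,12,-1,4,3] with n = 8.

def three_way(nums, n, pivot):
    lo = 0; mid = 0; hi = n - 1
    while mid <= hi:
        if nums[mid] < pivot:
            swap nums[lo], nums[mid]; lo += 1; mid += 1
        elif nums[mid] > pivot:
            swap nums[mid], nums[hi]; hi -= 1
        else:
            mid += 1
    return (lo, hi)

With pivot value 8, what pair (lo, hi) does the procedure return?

pivot = 8; lo=0, mid=0, hi=7
nums[mid]=8=8: mid=1
nums[mid]=9>8: swap nums[1],nums[7]; hi=6 → [8,3,5,6,12,-1,4,9]
nums[mid]=3<8: swap nums[0],nums[1]; lo=1,mid=2 → [3,8,5,6,12,-1,4,9]
nums[mid]=5<8: swap nums[1],nums[2]; lo=2,mid=3 → [3,5,8,6,12,-1,4,9]
nums[mid]=6<8: swap nums[2],nums[3]; lo=3,mid=4 → [3,5,6,8,12,-1,4,9]
nums[mid]=12>8: swap nums[4],nums[6]; hi=5 → [3,5,6,8,4,-1,12,9]
nums[mid]=4<8: swap nums[3],nums[4]; lo=4,mid=5 → [3,5,6,4,8,-1,12,9]
nums[mid]=-1<8: swap nums[4],nums[5]; lo=5,mid=6 → [3,5,6,4,-1,8,12,9]
end: lo=5, hi=5; nums = [3,5,6,4,-1,8,12,9]

(5, 5)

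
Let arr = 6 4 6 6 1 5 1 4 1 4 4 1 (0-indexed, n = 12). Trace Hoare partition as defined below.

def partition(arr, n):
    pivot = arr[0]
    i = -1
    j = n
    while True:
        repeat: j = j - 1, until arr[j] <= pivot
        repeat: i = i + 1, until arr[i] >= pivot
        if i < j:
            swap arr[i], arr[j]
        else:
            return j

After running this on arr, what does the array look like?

pivot = arr[0] = 6; i = -1, j = 12
j→11 (arr[11]=1≤6), i→0 (arr[0]=6≥6); i<j, swap → 1 4 6 6 1 5 1 4 1 4 4 6
j→10 (arr[10]=4≤6), i→2 (arr[2]=6≥6); i<j, swap → 1 4 4 6 1 5 1 4 1 4 6 6
j→9 (arr[9]=4≤6), i→3 (arr[3]=6≥6); i<j, swap → 1 4 4 4 1 5 1 4 1 6 6 6
j→8, i→9; i≥j, return j=8. arr = 1 4 4 4 1 5 1 4 1 6 6 6

1 4 4 4 1 5 1 4 1 6 6 6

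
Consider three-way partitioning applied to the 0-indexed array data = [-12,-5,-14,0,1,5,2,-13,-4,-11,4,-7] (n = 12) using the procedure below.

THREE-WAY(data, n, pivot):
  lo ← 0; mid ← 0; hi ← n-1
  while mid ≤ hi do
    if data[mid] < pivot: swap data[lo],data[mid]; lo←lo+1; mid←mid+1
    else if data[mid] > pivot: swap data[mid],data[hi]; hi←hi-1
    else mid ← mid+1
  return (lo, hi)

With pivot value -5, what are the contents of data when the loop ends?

pivot = -5; lo=0, mid=0, hi=11
data[mid]=-12<-5: swap data[0],data[0]; lo=1,mid=1 → [-12,-5,-14,0,1,5,2,-13,-4,-11,4,-7]
data[mid]=-5=-5: mid=2
data[mid]=-14<-5: swap data[1],data[2]; lo=2,mid=3 → [-12,-14,-5,0,1,5,2,-13,-4,-11,4,-7]
data[mid]=0>-5: swap data[3],data[11]; hi=10 → [-12,-14,-5,-7,1,5,2,-13,-4,-11,4,0]
data[mid]=-7<-5: swap data[2],data[3]; lo=3,mid=4 → [-12,-14,-7,-5,1,5,2,-13,-4,-11,4,0]
data[mid]=1>-5: swap data[4],data[10]; hi=9 → [-12,-14,-7,-5,4,5,2,-13,-4,-11,1,0]
data[mid]=4>-5: swap data[4],data[9]; hi=8 → [-12,-14,-7,-5,-11,5,2,-13,-4,4,1,0]
data[mid]=-11<-5: swap data[3],data[4]; lo=4,mid=5 → [-12,-14,-7,-11,-5,5,2,-13,-4,4,1,0]
data[mid]=5>-5: swap data[5],data[8]; hi=7 → [-12,-14,-7,-11,-5,-4,2,-13,5,4,1,0]
data[mid]=-4>-5: swap data[5],data[7]; hi=6 → [-12,-14,-7,-11,-5,-13,2,-4,5,4,1,0]
data[mid]=-13<-5: swap data[4],data[5]; lo=5,mid=6 → [-12,-14,-7,-11,-13,-5,2,-4,5,4,1,0]
data[mid]=2>-5: swap data[6],data[6]; hi=5 → [-12,-14,-7,-11,-13,-5,2,-4,5,4,1,0]
end: lo=5, hi=5; data = [-12,-14,-7,-11,-13,-5,2,-4,5,4,1,0]

[-12,-14,-7,-11,-13,-5,2,-4,5,4,1,0]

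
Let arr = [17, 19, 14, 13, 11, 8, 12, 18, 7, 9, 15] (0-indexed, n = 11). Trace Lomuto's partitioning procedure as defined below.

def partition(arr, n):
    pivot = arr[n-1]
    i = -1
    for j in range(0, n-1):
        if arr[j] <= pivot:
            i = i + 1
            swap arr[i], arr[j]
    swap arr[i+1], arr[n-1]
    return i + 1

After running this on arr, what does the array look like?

pivot=15, i=-1
j=0: 17>15, skip
j=1: 19>15, skip
j=2: 14≤15, i=0, swap(0,2) ⇒ [14, 19, 17, 13, 11, 8, 12, 18, 7, 9, 15]
j=3: 13≤15, i=1, swap(1,3) ⇒ [14, 13, 17, 19, 11, 8, 12, 18, 7, 9, 15]
j=4: 11≤15, i=2, swap(2,4) ⇒ [14, 13, 11, 19, 17, 8, 12, 18, 7, 9, 15]
j=5: 8≤15, i=3, swap(3,5) ⇒ [14, 13, 11, 8, 17, 19, 12, 18, 7, 9, 15]
j=6: 12≤15, i=4, swap(4,6) ⇒ [14, 13, 11, 8, 12, 19, 17, 18, 7, 9, 15]
j=7: 18>15, skip
j=8: 7≤15, i=5, swap(5,8) ⇒ [14, 13, 11, 8, 12, 7, 17, 18, 19, 9, 15]
j=9: 9≤15, i=6, swap(6,9) ⇒ [14, 13, 11, 8, 12, 7, 9, 18, 19, 17, 15]
swap(7,10) ⇒ [14, 13, 11, 8, 12, 7, 9, 15, 19, 17, 18]; return 7

[14, 13, 11, 8, 12, 7, 9, 15, 19, 17, 18]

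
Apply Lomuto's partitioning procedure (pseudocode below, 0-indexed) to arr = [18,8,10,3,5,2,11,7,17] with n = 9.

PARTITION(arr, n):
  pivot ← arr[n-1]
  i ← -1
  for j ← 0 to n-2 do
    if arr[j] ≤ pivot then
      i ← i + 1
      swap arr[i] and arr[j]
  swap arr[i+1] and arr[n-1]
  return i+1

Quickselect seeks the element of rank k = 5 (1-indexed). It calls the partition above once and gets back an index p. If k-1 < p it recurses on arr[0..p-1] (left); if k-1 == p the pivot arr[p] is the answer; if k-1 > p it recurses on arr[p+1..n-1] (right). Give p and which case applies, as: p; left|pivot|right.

7; left

pivot = arr[8] = 17; i = -1
j=0: arr[0]=18 > 17 → no swap
j=1: arr[1]=8 ≤ 17 → i=0, swap arr[0],arr[1] → [8,18,10,3,5,2,11,7,17]
j=2: arr[2]=10 ≤ 17 → i=1, swap arr[1],arr[2] → [8,10,18,3,5,2,11,7,17]
j=3: arr[3]=3 ≤ 17 → i=2, swap arr[2],arr[3] → [8,10,3,18,5,2,11,7,17]
j=4: arr[4]=5 ≤ 17 → i=3, swap arr[3],arr[4] → [8,10,3,5,18,2,11,7,17]
j=5: arr[5]=2 ≤ 17 → i=4, swap arr[4],arr[5] → [8,10,3,5,2,18,11,7,17]
j=6: arr[6]=11 ≤ 17 → i=5, swap arr[5],arr[6] → [8,10,3,5,2,11,18,7,17]
j=7: arr[7]=7 ≤ 17 → i=6, swap arr[6],arr[7] → [8,10,3,5,2,11,7,18,17]
final swap arr[7],arr[8] → [8,10,3,5,2,11,7,17,18]; return 7
p = 7; k-1 = 4 < 7 ⇒ left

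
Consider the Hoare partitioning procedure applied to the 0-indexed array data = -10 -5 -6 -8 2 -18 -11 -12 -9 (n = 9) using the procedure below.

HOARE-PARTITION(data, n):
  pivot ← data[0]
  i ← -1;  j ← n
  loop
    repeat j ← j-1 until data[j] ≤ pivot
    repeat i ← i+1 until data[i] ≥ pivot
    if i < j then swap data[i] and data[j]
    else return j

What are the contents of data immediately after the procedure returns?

-12 -11 -18 -8 2 -6 -5 -10 -9

pivot=-10
j stops at 7 (-12), i stops at 0 (-10); swap ⇒ -12 -5 -6 -8 2 -18 -11 -10 -9
j stops at 6 (-11), i stops at 1 (-5); swap ⇒ -12 -11 -6 -8 2 -18 -5 -10 -9
j stops at 5 (-18), i stops at 2 (-6); swap ⇒ -12 -11 -18 -8 2 -6 -5 -10 -9
j stops at 2, i stops at 3; i≥j ⇒ return 2. data=-12 -11 -18 -8 2 -6 -5 -10 -9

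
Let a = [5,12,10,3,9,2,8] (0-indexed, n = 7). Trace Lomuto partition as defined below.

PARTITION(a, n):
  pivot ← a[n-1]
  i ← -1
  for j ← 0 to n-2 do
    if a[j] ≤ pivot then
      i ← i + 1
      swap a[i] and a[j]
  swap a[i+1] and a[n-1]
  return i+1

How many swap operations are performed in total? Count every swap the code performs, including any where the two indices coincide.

pivot = a[6] = 8; i = -1
j=0: a[0]=5 ≤ 8 → i=0, swap a[0],a[0] (no change) → [5,12,10,3,9,2,8]
j=1: a[1]=12 > 8 → no swap
j=2: a[2]=10 > 8 → no swap
j=3: a[3]=3 ≤ 8 → i=1, swap a[1],a[3] → [5,3,10,12,9,2,8]
j=4: a[4]=9 > 8 → no swap
j=5: a[5]=2 ≤ 8 → i=2, swap a[2],a[5] → [5,3,2,12,9,10,8]
final swap a[3],a[6] → [5,3,2,8,9,10,12]; return 3

4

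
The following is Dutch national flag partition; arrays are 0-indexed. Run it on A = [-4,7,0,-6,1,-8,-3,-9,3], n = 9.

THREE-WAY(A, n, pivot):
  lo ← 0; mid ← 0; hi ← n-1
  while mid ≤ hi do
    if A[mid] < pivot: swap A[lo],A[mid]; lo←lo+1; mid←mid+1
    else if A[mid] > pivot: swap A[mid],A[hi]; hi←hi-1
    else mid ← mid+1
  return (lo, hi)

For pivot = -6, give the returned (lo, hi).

(2, 2)

pivot = -6; lo=0, mid=0, hi=8
A[mid]=-4>-6: swap A[0],A[8]; hi=7 → [3,7,0,-6,1,-8,-3,-9,-4]
A[mid]=3>-6: swap A[0],A[7]; hi=6 → [-9,7,0,-6,1,-8,-3,3,-4]
A[mid]=-9<-6: swap A[0],A[0]; lo=1,mid=1 → [-9,7,0,-6,1,-8,-3,3,-4]
A[mid]=7>-6: swap A[1],A[6]; hi=5 → [-9,-3,0,-6,1,-8,7,3,-4]
A[mid]=-3>-6: swap A[1],A[5]; hi=4 → [-9,-8,0,-6,1,-3,7,3,-4]
A[mid]=-8<-6: swap A[1],A[1]; lo=2,mid=2 → [-9,-8,0,-6,1,-3,7,3,-4]
A[mid]=0>-6: swap A[2],A[4]; hi=3 → [-9,-8,1,-6,0,-3,7,3,-4]
A[mid]=1>-6: swap A[2],A[3]; hi=2 → [-9,-8,-6,1,0,-3,7,3,-4]
A[mid]=-6=-6: mid=3
end: lo=2, hi=2; A = [-9,-8,-6,1,0,-3,7,3,-4]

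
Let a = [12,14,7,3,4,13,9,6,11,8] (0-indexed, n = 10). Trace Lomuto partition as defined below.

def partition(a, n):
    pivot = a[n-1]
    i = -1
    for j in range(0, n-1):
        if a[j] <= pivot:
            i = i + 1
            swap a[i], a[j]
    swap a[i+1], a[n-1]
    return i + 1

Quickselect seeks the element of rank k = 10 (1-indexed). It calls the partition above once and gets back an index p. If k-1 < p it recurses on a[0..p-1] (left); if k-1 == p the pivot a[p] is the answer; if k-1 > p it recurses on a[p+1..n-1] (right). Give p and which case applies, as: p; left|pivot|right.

pivot = a[9] = 8; i = -1
j=0: a[0]=12 > 8 → no swap
j=1: a[1]=14 > 8 → no swap
j=2: a[2]=7 ≤ 8 → i=0, swap a[0],a[2] → [7,14,12,3,4,13,9,6,11,8]
j=3: a[3]=3 ≤ 8 → i=1, swap a[1],a[3] → [7,3,12,14,4,13,9,6,11,8]
j=4: a[4]=4 ≤ 8 → i=2, swap a[2],a[4] → [7,3,4,14,12,13,9,6,11,8]
j=5: a[5]=13 > 8 → no swap
j=6: a[6]=9 > 8 → no swap
j=7: a[7]=6 ≤ 8 → i=3, swap a[3],a[7] → [7,3,4,6,12,13,9,14,11,8]
j=8: a[8]=11 > 8 → no swap
final swap a[4],a[9] → [7,3,4,6,8,13,9,14,11,12]; return 4
p = 4; k-1 = 9 > 4 ⇒ right

4; right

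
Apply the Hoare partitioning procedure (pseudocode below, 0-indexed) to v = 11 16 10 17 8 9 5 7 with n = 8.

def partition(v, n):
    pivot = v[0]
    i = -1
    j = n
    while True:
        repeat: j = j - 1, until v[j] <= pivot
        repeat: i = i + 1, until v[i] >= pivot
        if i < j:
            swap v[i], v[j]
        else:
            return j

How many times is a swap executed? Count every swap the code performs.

3

pivot=11
j stops at 7 (7), i stops at 0 (11); swap ⇒ 7 16 10 17 8 9 5 11
j stops at 6 (5), i stops at 1 (16); swap ⇒ 7 5 10 17 8 9 16 11
j stops at 5 (9), i stops at 3 (17); swap ⇒ 7 5 10 9 8 17 16 11
j stops at 4, i stops at 5; i≥j ⇒ return 4. v=7 5 10 9 8 17 16 11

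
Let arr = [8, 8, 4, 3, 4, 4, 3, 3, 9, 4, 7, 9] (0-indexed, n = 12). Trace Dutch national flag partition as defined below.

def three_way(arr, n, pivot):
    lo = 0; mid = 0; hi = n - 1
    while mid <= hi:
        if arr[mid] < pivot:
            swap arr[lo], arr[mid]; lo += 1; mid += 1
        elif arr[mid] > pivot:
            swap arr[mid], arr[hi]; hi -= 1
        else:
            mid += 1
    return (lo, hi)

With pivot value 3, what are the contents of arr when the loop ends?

[3, 3, 3, 4, 4, 4, 8, 9, 4, 7, 9, 8]

pivot = 3; lo=0, mid=0, hi=11
arr[mid]=8>3: swap arr[0],arr[11]; hi=10 → [9, 8, 4, 3, 4, 4, 3, 3, 9, 4, 7, 8]
arr[mid]=9>3: swap arr[0],arr[10]; hi=9 → [7, 8, 4, 3, 4, 4, 3, 3, 9, 4, 9, 8]
arr[mid]=7>3: swap arr[0],arr[9]; hi=8 → [4, 8, 4, 3, 4, 4, 3, 3, 9, 7, 9, 8]
arr[mid]=4>3: swap arr[0],arr[8]; hi=7 → [9, 8, 4, 3, 4, 4, 3, 3, 4, 7, 9, 8]
arr[mid]=9>3: swap arr[0],arr[7]; hi=6 → [3, 8, 4, 3, 4, 4, 3, 9, 4, 7, 9, 8]
arr[mid]=3=3: mid=1
arr[mid]=8>3: swap arr[1],arr[6]; hi=5 → [3, 3, 4, 3, 4, 4, 8, 9, 4, 7, 9, 8]
arr[mid]=3=3: mid=2
arr[mid]=4>3: swap arr[2],arr[5]; hi=4 → [3, 3, 4, 3, 4, 4, 8, 9, 4, 7, 9, 8]
arr[mid]=4>3: swap arr[2],arr[4]; hi=3 → [3, 3, 4, 3, 4, 4, 8, 9, 4, 7, 9, 8]
arr[mid]=4>3: swap arr[2],arr[3]; hi=2 → [3, 3, 3, 4, 4, 4, 8, 9, 4, 7, 9, 8]
arr[mid]=3=3: mid=3
end: lo=0, hi=2; arr = [3, 3, 3, 4, 4, 4, 8, 9, 4, 7, 9, 8]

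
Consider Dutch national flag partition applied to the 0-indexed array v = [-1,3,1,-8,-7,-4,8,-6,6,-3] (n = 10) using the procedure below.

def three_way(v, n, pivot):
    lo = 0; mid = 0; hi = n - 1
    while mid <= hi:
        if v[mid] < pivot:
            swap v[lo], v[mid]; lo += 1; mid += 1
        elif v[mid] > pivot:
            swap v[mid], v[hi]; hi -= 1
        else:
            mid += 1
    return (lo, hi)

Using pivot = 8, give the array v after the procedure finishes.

pivot = 8; lo=0, mid=0, hi=9
v[mid]=-1<8: swap v[0],v[0]; lo=1,mid=1 → [-1,3,1,-8,-7,-4,8,-6,6,-3]
v[mid]=3<8: swap v[1],v[1]; lo=2,mid=2 → [-1,3,1,-8,-7,-4,8,-6,6,-3]
v[mid]=1<8: swap v[2],v[2]; lo=3,mid=3 → [-1,3,1,-8,-7,-4,8,-6,6,-3]
v[mid]=-8<8: swap v[3],v[3]; lo=4,mid=4 → [-1,3,1,-8,-7,-4,8,-6,6,-3]
v[mid]=-7<8: swap v[4],v[4]; lo=5,mid=5 → [-1,3,1,-8,-7,-4,8,-6,6,-3]
v[mid]=-4<8: swap v[5],v[5]; lo=6,mid=6 → [-1,3,1,-8,-7,-4,8,-6,6,-3]
v[mid]=8=8: mid=7
v[mid]=-6<8: swap v[6],v[7]; lo=7,mid=8 → [-1,3,1,-8,-7,-4,-6,8,6,-3]
v[mid]=6<8: swap v[7],v[8]; lo=8,mid=9 → [-1,3,1,-8,-7,-4,-6,6,8,-3]
v[mid]=-3<8: swap v[8],v[9]; lo=9,mid=10 → [-1,3,1,-8,-7,-4,-6,6,-3,8]
end: lo=9, hi=9; v = [-1,3,1,-8,-7,-4,-6,6,-3,8]

[-1,3,1,-8,-7,-4,-6,6,-3,8]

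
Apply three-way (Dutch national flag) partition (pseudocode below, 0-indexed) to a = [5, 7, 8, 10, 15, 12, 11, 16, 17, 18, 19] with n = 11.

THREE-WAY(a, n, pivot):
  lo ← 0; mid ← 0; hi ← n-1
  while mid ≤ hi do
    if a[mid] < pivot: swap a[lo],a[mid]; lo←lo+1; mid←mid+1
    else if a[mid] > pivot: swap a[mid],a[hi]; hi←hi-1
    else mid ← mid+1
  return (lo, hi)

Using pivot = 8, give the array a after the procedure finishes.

lo=0 mid=0 hi=10
5<8: swap(0,0), lo=1 mid=1 ⇒ [5, 7, 8, 10, 15, 12, 11, 16, 17, 18, 19]
7<8: swap(1,1), lo=2 mid=2 ⇒ [5, 7, 8, 10, 15, 12, 11, 16, 17, 18, 19]
8=8: mid=3
10>8: swap(3,10), hi=9 ⇒ [5, 7, 8, 19, 15, 12, 11, 16, 17, 18, 10]
19>8: swap(3,9), hi=8 ⇒ [5, 7, 8, 18, 15, 12, 11, 16, 17, 19, 10]
18>8: swap(3,8), hi=7 ⇒ [5, 7, 8, 17, 15, 12, 11, 16, 18, 19, 10]
17>8: swap(3,7), hi=6 ⇒ [5, 7, 8, 16, 15, 12, 11, 17, 18, 19, 10]
16>8: swap(3,6), hi=5 ⇒ [5, 7, 8, 11, 15, 12, 16, 17, 18, 19, 10]
11>8: swap(3,5), hi=4 ⇒ [5, 7, 8, 12, 15, 11, 16, 17, 18, 19, 10]
12>8: swap(3,4), hi=3 ⇒ [5, 7, 8, 15, 12, 11, 16, 17, 18, 19, 10]
15>8: swap(3,3), hi=2 ⇒ [5, 7, 8, 15, 12, 11, 16, 17, 18, 19, 10]
done. lo=2 hi=2; a=[5, 7, 8, 15, 12, 11, 16, 17, 18, 19, 10]

[5, 7, 8, 15, 12, 11, 16, 17, 18, 19, 10]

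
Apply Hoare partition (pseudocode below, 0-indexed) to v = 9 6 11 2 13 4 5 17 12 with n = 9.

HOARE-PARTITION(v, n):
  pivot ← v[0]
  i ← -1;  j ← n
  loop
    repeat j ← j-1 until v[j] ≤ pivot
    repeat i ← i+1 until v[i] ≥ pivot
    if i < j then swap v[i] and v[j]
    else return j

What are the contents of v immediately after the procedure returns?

5 6 4 2 13 11 9 17 12

pivot=9
j stops at 6 (5), i stops at 0 (9); swap ⇒ 5 6 11 2 13 4 9 17 12
j stops at 5 (4), i stops at 2 (11); swap ⇒ 5 6 4 2 13 11 9 17 12
j stops at 3, i stops at 4; i≥j ⇒ return 3. v=5 6 4 2 13 11 9 17 12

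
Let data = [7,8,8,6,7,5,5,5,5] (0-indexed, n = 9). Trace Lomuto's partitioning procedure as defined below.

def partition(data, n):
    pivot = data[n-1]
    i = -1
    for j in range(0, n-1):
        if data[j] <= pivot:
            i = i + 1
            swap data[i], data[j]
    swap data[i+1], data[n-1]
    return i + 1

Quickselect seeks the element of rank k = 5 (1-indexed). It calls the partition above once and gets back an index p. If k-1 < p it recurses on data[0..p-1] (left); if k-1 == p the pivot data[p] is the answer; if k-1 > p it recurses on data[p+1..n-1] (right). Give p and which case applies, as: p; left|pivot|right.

3; right

pivot = data[8] = 5; i = -1
j=0: data[0]=7 > 5 → no swap
j=1: data[1]=8 > 5 → no swap
j=2: data[2]=8 > 5 → no swap
j=3: data[3]=6 > 5 → no swap
j=4: data[4]=7 > 5 → no swap
j=5: data[5]=5 ≤ 5 → i=0, swap data[0],data[5] → [5,8,8,6,7,7,5,5,5]
j=6: data[6]=5 ≤ 5 → i=1, swap data[1],data[6] → [5,5,8,6,7,7,8,5,5]
j=7: data[7]=5 ≤ 5 → i=2, swap data[2],data[7] → [5,5,5,6,7,7,8,8,5]
final swap data[3],data[8] → [5,5,5,5,7,7,8,8,6]; return 3
p = 3; k-1 = 4 > 3 ⇒ right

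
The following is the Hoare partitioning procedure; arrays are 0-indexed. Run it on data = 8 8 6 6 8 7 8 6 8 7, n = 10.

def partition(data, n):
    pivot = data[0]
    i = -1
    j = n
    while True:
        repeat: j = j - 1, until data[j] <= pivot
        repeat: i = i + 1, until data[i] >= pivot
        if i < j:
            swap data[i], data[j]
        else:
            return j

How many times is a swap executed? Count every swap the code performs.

pivot=8
j stops at 9 (7), i stops at 0 (8); swap ⇒ 7 8 6 6 8 7 8 6 8 8
j stops at 8 (8), i stops at 1 (8); swap ⇒ 7 8 6 6 8 7 8 6 8 8
j stops at 7 (6), i stops at 4 (8); swap ⇒ 7 8 6 6 6 7 8 8 8 8
j stops at 6, i stops at 6; i≥j ⇒ return 6. data=7 8 6 6 6 7 8 8 8 8

3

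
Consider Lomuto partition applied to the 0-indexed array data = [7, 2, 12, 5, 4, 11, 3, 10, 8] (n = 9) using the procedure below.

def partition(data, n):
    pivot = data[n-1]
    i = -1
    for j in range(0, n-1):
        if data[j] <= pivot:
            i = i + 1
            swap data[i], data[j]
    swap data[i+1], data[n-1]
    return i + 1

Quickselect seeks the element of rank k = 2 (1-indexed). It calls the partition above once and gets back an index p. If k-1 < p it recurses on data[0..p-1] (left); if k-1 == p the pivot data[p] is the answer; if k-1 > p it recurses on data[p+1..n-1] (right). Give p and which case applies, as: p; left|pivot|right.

5; left

pivot = data[8] = 8; i = -1
j=0: data[0]=7 ≤ 8 → i=0, swap data[0],data[0] (no change) → [7, 2, 12, 5, 4, 11, 3, 10, 8]
j=1: data[1]=2 ≤ 8 → i=1, swap data[1],data[1] (no change) → [7, 2, 12, 5, 4, 11, 3, 10, 8]
j=2: data[2]=12 > 8 → no swap
j=3: data[3]=5 ≤ 8 → i=2, swap data[2],data[3] → [7, 2, 5, 12, 4, 11, 3, 10, 8]
j=4: data[4]=4 ≤ 8 → i=3, swap data[3],data[4] → [7, 2, 5, 4, 12, 11, 3, 10, 8]
j=5: data[5]=11 > 8 → no swap
j=6: data[6]=3 ≤ 8 → i=4, swap data[4],data[6] → [7, 2, 5, 4, 3, 11, 12, 10, 8]
j=7: data[7]=10 > 8 → no swap
final swap data[5],data[8] → [7, 2, 5, 4, 3, 8, 12, 10, 11]; return 5
p = 5; k-1 = 1 < 5 ⇒ left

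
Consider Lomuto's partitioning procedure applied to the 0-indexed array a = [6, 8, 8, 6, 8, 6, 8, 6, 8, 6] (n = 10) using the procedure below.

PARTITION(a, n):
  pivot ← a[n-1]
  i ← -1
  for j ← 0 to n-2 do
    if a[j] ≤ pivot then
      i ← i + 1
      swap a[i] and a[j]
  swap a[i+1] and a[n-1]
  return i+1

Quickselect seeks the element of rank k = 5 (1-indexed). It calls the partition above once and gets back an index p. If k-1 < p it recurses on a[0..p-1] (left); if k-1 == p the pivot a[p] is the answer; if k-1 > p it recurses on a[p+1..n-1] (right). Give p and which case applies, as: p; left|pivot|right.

pivot=6, i=-1
j=0: 6≤6, i=0, swap(0,0) ⇒ [6, 8, 8, 6, 8, 6, 8, 6, 8, 6]
j=1: 8>6, skip
j=2: 8>6, skip
j=3: 6≤6, i=1, swap(1,3) ⇒ [6, 6, 8, 8, 8, 6, 8, 6, 8, 6]
j=4: 8>6, skip
j=5: 6≤6, i=2, swap(2,5) ⇒ [6, 6, 6, 8, 8, 8, 8, 6, 8, 6]
j=6: 8>6, skip
j=7: 6≤6, i=3, swap(3,7) ⇒ [6, 6, 6, 6, 8, 8, 8, 8, 8, 6]
j=8: 8>6, skip
swap(4,9) ⇒ [6, 6, 6, 6, 6, 8, 8, 8, 8, 8]; return 4
p = 4; k-1 = 4 == 4 ⇒ pivot

4; pivot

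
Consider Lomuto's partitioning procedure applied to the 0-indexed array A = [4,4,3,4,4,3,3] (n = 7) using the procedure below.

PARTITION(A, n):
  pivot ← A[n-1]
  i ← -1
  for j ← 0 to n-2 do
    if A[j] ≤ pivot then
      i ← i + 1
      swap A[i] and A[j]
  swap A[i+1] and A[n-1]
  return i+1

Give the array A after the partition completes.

[3,3,3,4,4,4,4]

pivot = A[6] = 3; i = -1
j=0: A[0]=4 > 3 → no swap
j=1: A[1]=4 > 3 → no swap
j=2: A[2]=3 ≤ 3 → i=0, swap A[0],A[2] → [3,4,4,4,4,3,3]
j=3: A[3]=4 > 3 → no swap
j=4: A[4]=4 > 3 → no swap
j=5: A[5]=3 ≤ 3 → i=1, swap A[1],A[5] → [3,3,4,4,4,4,3]
final swap A[2],A[6] → [3,3,3,4,4,4,4]; return 2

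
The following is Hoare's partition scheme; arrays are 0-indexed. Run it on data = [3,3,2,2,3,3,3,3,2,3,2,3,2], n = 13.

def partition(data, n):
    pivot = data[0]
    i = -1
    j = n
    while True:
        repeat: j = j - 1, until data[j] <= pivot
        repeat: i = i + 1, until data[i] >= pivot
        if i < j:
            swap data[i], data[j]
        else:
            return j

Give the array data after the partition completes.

pivot=3
j stops at 12 (2), i stops at 0 (3); swap ⇒ [2,3,2,2,3,3,3,3,2,3,2,3,3]
j stops at 11 (3), i stops at 1 (3); swap ⇒ [2,3,2,2,3,3,3,3,2,3,2,3,3]
j stops at 10 (2), i stops at 4 (3); swap ⇒ [2,3,2,2,2,3,3,3,2,3,3,3,3]
j stops at 9 (3), i stops at 5 (3); swap ⇒ [2,3,2,2,2,3,3,3,2,3,3,3,3]
j stops at 8 (2), i stops at 6 (3); swap ⇒ [2,3,2,2,2,3,2,3,3,3,3,3,3]
j stops at 7, i stops at 7; i≥j ⇒ return 7. data=[2,3,2,2,2,3,2,3,3,3,3,3,3]

[2,3,2,2,2,3,2,3,3,3,3,3,3]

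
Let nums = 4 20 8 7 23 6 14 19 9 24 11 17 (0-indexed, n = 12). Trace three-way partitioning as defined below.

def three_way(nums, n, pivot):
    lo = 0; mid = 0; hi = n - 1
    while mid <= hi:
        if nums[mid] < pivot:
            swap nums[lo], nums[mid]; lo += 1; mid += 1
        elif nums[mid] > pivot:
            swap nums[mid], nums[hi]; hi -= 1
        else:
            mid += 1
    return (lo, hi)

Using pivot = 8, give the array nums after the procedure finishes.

pivot = 8; lo=0, mid=0, hi=11
nums[mid]=4<8: swap nums[0],nums[0]; lo=1,mid=1 → 4 20 8 7 23 6 14 19 9 24 11 17
nums[mid]=20>8: swap nums[1],nums[11]; hi=10 → 4 17 8 7 23 6 14 19 9 24 11 20
nums[mid]=17>8: swap nums[1],nums[10]; hi=9 → 4 11 8 7 23 6 14 19 9 24 17 20
nums[mid]=11>8: swap nums[1],nums[9]; hi=8 → 4 24 8 7 23 6 14 19 9 11 17 20
nums[mid]=24>8: swap nums[1],nums[8]; hi=7 → 4 9 8 7 23 6 14 19 24 11 17 20
nums[mid]=9>8: swap nums[1],nums[7]; hi=6 → 4 19 8 7 23 6 14 9 24 11 17 20
nums[mid]=19>8: swap nums[1],nums[6]; hi=5 → 4 14 8 7 23 6 19 9 24 11 17 20
nums[mid]=14>8: swap nums[1],nums[5]; hi=4 → 4 6 8 7 23 14 19 9 24 11 17 20
nums[mid]=6<8: swap nums[1],nums[1]; lo=2,mid=2 → 4 6 8 7 23 14 19 9 24 11 17 20
nums[mid]=8=8: mid=3
nums[mid]=7<8: swap nums[2],nums[3]; lo=3,mid=4 → 4 6 7 8 23 14 19 9 24 11 17 20
nums[mid]=23>8: swap nums[4],nums[4]; hi=3 → 4 6 7 8 23 14 19 9 24 11 17 20
end: lo=3, hi=3; nums = 4 6 7 8 23 14 19 9 24 11 17 20

4 6 7 8 23 14 19 9 24 11 17 20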